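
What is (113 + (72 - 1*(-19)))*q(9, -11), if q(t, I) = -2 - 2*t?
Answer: -4080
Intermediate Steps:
(113 + (72 - 1*(-19)))*q(9, -11) = (113 + (72 - 1*(-19)))*(-2 - 2*9) = (113 + (72 + 19))*(-2 - 18) = (113 + 91)*(-20) = 204*(-20) = -4080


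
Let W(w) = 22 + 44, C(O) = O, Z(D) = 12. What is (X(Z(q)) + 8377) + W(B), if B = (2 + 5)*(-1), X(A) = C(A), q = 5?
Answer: 8455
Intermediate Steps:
X(A) = A
B = -7 (B = 7*(-1) = -7)
W(w) = 66
(X(Z(q)) + 8377) + W(B) = (12 + 8377) + 66 = 8389 + 66 = 8455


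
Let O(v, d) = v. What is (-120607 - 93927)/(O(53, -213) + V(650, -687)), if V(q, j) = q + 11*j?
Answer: 107267/3427 ≈ 31.301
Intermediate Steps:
(-120607 - 93927)/(O(53, -213) + V(650, -687)) = (-120607 - 93927)/(53 + (650 + 11*(-687))) = -214534/(53 + (650 - 7557)) = -214534/(53 - 6907) = -214534/(-6854) = -214534*(-1/6854) = 107267/3427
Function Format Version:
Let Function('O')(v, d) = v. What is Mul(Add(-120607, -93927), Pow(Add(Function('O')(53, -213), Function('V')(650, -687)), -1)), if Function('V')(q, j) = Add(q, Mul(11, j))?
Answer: Rational(107267, 3427) ≈ 31.301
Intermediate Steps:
Mul(Add(-120607, -93927), Pow(Add(Function('O')(53, -213), Function('V')(650, -687)), -1)) = Mul(Add(-120607, -93927), Pow(Add(53, Add(650, Mul(11, -687))), -1)) = Mul(-214534, Pow(Add(53, Add(650, -7557)), -1)) = Mul(-214534, Pow(Add(53, -6907), -1)) = Mul(-214534, Pow(-6854, -1)) = Mul(-214534, Rational(-1, 6854)) = Rational(107267, 3427)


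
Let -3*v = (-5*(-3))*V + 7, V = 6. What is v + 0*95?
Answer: -97/3 ≈ -32.333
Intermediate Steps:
v = -97/3 (v = -(-5*(-3)*6 + 7)/3 = -(15*6 + 7)/3 = -(90 + 7)/3 = -1/3*97 = -97/3 ≈ -32.333)
v + 0*95 = -97/3 + 0*95 = -97/3 + 0 = -97/3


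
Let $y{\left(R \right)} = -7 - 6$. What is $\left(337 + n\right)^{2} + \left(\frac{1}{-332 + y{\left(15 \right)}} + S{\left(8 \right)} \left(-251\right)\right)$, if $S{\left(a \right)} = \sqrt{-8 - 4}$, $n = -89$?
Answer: $\frac{21218879}{345} - 502 i \sqrt{3} \approx 61504.0 - 869.49 i$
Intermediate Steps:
$y{\left(R \right)} = -13$
$S{\left(a \right)} = 2 i \sqrt{3}$ ($S{\left(a \right)} = \sqrt{-12} = 2 i \sqrt{3}$)
$\left(337 + n\right)^{2} + \left(\frac{1}{-332 + y{\left(15 \right)}} + S{\left(8 \right)} \left(-251\right)\right) = \left(337 - 89\right)^{2} + \left(\frac{1}{-332 - 13} + 2 i \sqrt{3} \left(-251\right)\right) = 248^{2} + \left(\frac{1}{-345} - 502 i \sqrt{3}\right) = 61504 - \left(\frac{1}{345} + 502 i \sqrt{3}\right) = \frac{21218879}{345} - 502 i \sqrt{3}$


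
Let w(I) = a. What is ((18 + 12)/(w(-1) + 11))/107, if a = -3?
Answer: 15/428 ≈ 0.035047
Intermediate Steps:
w(I) = -3
((18 + 12)/(w(-1) + 11))/107 = ((18 + 12)/(-3 + 11))/107 = (30/8)/107 = (30*(1/8))/107 = (1/107)*(15/4) = 15/428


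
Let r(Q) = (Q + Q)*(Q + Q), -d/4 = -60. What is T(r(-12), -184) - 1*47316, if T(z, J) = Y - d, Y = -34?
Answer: -47590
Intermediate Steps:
d = 240 (d = -4*(-60) = 240)
r(Q) = 4*Q² (r(Q) = (2*Q)*(2*Q) = 4*Q²)
T(z, J) = -274 (T(z, J) = -34 - 1*240 = -34 - 240 = -274)
T(r(-12), -184) - 1*47316 = -274 - 1*47316 = -274 - 47316 = -47590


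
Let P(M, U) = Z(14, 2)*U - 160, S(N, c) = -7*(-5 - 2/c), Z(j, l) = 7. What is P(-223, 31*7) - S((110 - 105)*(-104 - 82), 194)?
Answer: 128421/97 ≈ 1323.9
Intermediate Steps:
S(N, c) = 35 + 14/c
P(M, U) = -160 + 7*U (P(M, U) = 7*U - 160 = -160 + 7*U)
P(-223, 31*7) - S((110 - 105)*(-104 - 82), 194) = (-160 + 7*(31*7)) - (35 + 14/194) = (-160 + 7*217) - (35 + 14*(1/194)) = (-160 + 1519) - (35 + 7/97) = 1359 - 1*3402/97 = 1359 - 3402/97 = 128421/97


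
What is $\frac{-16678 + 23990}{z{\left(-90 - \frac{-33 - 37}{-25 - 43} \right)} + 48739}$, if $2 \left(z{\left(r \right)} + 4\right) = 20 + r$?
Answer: $\frac{497216}{3311565} \approx 0.15015$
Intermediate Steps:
$z{\left(r \right)} = 6 + \frac{r}{2}$ ($z{\left(r \right)} = -4 + \frac{20 + r}{2} = -4 + \left(10 + \frac{r}{2}\right) = 6 + \frac{r}{2}$)
$\frac{-16678 + 23990}{z{\left(-90 - \frac{-33 - 37}{-25 - 43} \right)} + 48739} = \frac{-16678 + 23990}{\left(6 + \frac{-90 - \frac{-33 - 37}{-25 - 43}}{2}\right) + 48739} = \frac{7312}{\left(6 + \frac{-90 - - \frac{70}{-68}}{2}\right) + 48739} = \frac{7312}{\left(6 + \frac{-90 - \left(-70\right) \left(- \frac{1}{68}\right)}{2}\right) + 48739} = \frac{7312}{\left(6 + \frac{-90 - \frac{35}{34}}{2}\right) + 48739} = \frac{7312}{\left(6 + \frac{1}{2} \left(- \frac{3095}{34}\right)\right) + 48739} = \frac{7312}{\left(6 - \frac{3095}{68}\right) + 48739} = \frac{7312}{- \frac{2687}{68} + 48739} = \frac{7312}{\frac{3311565}{68}} = 7312 \cdot \frac{68}{3311565} = \frac{497216}{3311565}$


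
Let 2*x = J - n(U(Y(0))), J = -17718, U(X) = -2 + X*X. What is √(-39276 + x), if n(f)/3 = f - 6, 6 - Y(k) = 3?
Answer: 3*I*√21394/2 ≈ 219.4*I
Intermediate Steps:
Y(k) = 3 (Y(k) = 6 - 1*3 = 6 - 3 = 3)
U(X) = -2 + X²
n(f) = -18 + 3*f (n(f) = 3*(f - 6) = 3*(-6 + f) = -18 + 3*f)
x = -17721/2 (x = (-17718 - (-18 + 3*(-2 + 3²)))/2 = (-17718 - (-18 + 3*(-2 + 9)))/2 = (-17718 - (-18 + 3*7))/2 = (-17718 - (-18 + 21))/2 = (-17718 - 1*3)/2 = (-17718 - 3)/2 = (½)*(-17721) = -17721/2 ≈ -8860.5)
√(-39276 + x) = √(-39276 - 17721/2) = √(-96273/2) = 3*I*√21394/2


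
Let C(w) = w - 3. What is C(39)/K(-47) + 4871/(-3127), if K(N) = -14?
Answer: -90383/21889 ≈ -4.1292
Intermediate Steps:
C(w) = -3 + w
C(39)/K(-47) + 4871/(-3127) = (-3 + 39)/(-14) + 4871/(-3127) = 36*(-1/14) + 4871*(-1/3127) = -18/7 - 4871/3127 = -90383/21889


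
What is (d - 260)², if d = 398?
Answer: 19044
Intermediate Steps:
(d - 260)² = (398 - 260)² = 138² = 19044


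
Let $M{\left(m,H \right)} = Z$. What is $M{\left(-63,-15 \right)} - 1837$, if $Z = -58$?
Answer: $-1895$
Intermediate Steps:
$M{\left(m,H \right)} = -58$
$M{\left(-63,-15 \right)} - 1837 = -58 - 1837 = -1895$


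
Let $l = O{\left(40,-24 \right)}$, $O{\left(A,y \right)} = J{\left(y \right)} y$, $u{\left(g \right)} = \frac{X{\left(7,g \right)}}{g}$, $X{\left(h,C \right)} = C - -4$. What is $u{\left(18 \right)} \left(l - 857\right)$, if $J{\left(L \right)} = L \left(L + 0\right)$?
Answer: $- \frac{161491}{9} \approx -17943.0$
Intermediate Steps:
$X{\left(h,C \right)} = 4 + C$ ($X{\left(h,C \right)} = C + 4 = 4 + C$)
$J{\left(L \right)} = L^{2}$ ($J{\left(L \right)} = L L = L^{2}$)
$u{\left(g \right)} = \frac{4 + g}{g}$
$O{\left(A,y \right)} = y^{3}$ ($O{\left(A,y \right)} = y^{2} y = y^{3}$)
$l = -13824$ ($l = \left(-24\right)^{3} = -13824$)
$u{\left(18 \right)} \left(l - 857\right) = \frac{4 + 18}{18} \left(-13824 - 857\right) = \frac{1}{18} \cdot 22 \left(-14681\right) = \frac{11}{9} \left(-14681\right) = - \frac{161491}{9}$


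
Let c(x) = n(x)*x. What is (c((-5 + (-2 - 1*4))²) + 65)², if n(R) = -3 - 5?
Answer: 815409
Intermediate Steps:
n(R) = -8
c(x) = -8*x
(c((-5 + (-2 - 1*4))²) + 65)² = (-8*(-5 + (-2 - 1*4))² + 65)² = (-8*(-5 + (-2 - 4))² + 65)² = (-8*(-5 - 6)² + 65)² = (-8*(-11)² + 65)² = (-8*121 + 65)² = (-968 + 65)² = (-903)² = 815409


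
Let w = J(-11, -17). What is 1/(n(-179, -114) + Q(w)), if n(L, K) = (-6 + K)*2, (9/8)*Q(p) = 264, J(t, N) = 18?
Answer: -3/16 ≈ -0.18750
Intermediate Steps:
w = 18
Q(p) = 704/3 (Q(p) = (8/9)*264 = 704/3)
n(L, K) = -12 + 2*K
1/(n(-179, -114) + Q(w)) = 1/((-12 + 2*(-114)) + 704/3) = 1/((-12 - 228) + 704/3) = 1/(-240 + 704/3) = 1/(-16/3) = -3/16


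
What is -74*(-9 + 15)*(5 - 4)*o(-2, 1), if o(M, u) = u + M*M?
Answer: -2220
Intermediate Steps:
o(M, u) = u + M²
-74*(-9 + 15)*(5 - 4)*o(-2, 1) = -74*(-9 + 15)*(5 - 4)*(1 + (-2)²) = -444*1*(1 + 4) = -444*1*5 = -444*5 = -74*30 = -2220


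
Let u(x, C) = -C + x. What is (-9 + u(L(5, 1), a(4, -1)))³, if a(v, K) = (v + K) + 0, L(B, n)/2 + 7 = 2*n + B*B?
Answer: 21952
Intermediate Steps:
L(B, n) = -14 + 2*B² + 4*n (L(B, n) = -14 + 2*(2*n + B*B) = -14 + 2*(2*n + B²) = -14 + 2*(B² + 2*n) = -14 + (2*B² + 4*n) = -14 + 2*B² + 4*n)
a(v, K) = K + v (a(v, K) = (K + v) + 0 = K + v)
u(x, C) = x - C
(-9 + u(L(5, 1), a(4, -1)))³ = (-9 + ((-14 + 2*5² + 4*1) - (-1 + 4)))³ = (-9 + ((-14 + 2*25 + 4) - 1*3))³ = (-9 + ((-14 + 50 + 4) - 3))³ = (-9 + (40 - 3))³ = (-9 + 37)³ = 28³ = 21952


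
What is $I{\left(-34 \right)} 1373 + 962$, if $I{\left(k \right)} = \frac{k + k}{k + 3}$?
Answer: $\frac{123186}{31} \approx 3973.7$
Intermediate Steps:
$I{\left(k \right)} = \frac{2 k}{3 + k}$
$I{\left(-34 \right)} 1373 + 962 = 2 \left(-34\right) \frac{1}{3 - 34} \cdot 1373 + 962 = 2 \left(-34\right) \frac{1}{-31} \cdot 1373 + 962 = 2 \left(-34\right) \left(- \frac{1}{31}\right) 1373 + 962 = \frac{68}{31} \cdot 1373 + 962 = \frac{93364}{31} + 962 = \frac{123186}{31}$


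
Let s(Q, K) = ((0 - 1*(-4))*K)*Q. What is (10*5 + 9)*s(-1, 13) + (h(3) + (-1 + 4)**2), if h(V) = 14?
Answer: -3045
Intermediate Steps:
s(Q, K) = 4*K*Q (s(Q, K) = ((0 + 4)*K)*Q = (4*K)*Q = 4*K*Q)
(10*5 + 9)*s(-1, 13) + (h(3) + (-1 + 4)**2) = (10*5 + 9)*(4*13*(-1)) + (14 + (-1 + 4)**2) = (50 + 9)*(-52) + (14 + 3**2) = 59*(-52) + (14 + 9) = -3068 + 23 = -3045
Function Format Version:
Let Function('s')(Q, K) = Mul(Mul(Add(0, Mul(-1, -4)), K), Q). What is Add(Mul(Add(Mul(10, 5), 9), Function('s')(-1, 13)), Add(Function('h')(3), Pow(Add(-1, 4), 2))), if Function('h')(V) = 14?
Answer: -3045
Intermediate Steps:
Function('s')(Q, K) = Mul(4, K, Q) (Function('s')(Q, K) = Mul(Mul(Add(0, 4), K), Q) = Mul(Mul(4, K), Q) = Mul(4, K, Q))
Add(Mul(Add(Mul(10, 5), 9), Function('s')(-1, 13)), Add(Function('h')(3), Pow(Add(-1, 4), 2))) = Add(Mul(Add(Mul(10, 5), 9), Mul(4, 13, -1)), Add(14, Pow(Add(-1, 4), 2))) = Add(Mul(Add(50, 9), -52), Add(14, Pow(3, 2))) = Add(Mul(59, -52), Add(14, 9)) = Add(-3068, 23) = -3045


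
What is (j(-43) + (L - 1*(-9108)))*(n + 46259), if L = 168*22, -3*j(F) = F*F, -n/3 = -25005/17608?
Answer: 29784347295181/52824 ≈ 5.6384e+8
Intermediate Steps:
n = 75015/17608 (n = -(-75015)/17608 = -3*(-25005/17608) = 75015/17608 ≈ 4.2603)
j(F) = -F²/3 (j(F) = -F*F/3 = -F²/3)
L = 3696
(j(-43) + (L - 1*(-9108)))*(n + 46259) = (-⅓*(-43)² + (3696 - 1*(-9108)))*(75015/17608 + 46259) = (-⅓*1849 + (3696 + 9108))*(814603487/17608) = (-1849/3 + 12804)*(814603487/17608) = (36563/3)*(814603487/17608) = 29784347295181/52824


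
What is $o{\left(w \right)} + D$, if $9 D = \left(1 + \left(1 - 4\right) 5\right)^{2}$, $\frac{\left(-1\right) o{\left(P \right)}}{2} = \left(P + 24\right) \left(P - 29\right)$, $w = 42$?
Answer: $- \frac{15248}{9} \approx -1694.2$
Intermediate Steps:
$o{\left(P \right)} = - 2 \left(-29 + P\right) \left(24 + P\right)$ ($o{\left(P \right)} = - 2 \left(P + 24\right) \left(P - 29\right) = - 2 \left(24 + P\right) \left(-29 + P\right) = - 2 \left(-29 + P\right) \left(24 + P\right)$)
$D = \frac{196}{9}$ ($D = \frac{\left(1 + \left(1 - 4\right) 5\right)^{2}}{9} = \frac{\left(1 - 15\right)^{2}}{9} = \frac{\left(-14\right)^{2}}{9} = \frac{1}{9} \cdot 196 = \frac{196}{9} \approx 21.778$)
$o{\left(w \right)} + D = \left(1392 - 2 \cdot 42^{2} + 10 \cdot 42\right) + \frac{196}{9} = \left(1392 - 3528 + 420\right) + \frac{196}{9} = -1716 + \frac{196}{9} = - \frac{15248}{9}$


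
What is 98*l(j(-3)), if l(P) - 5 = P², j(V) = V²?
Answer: 8428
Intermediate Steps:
l(P) = 5 + P²
98*l(j(-3)) = 98*(5 + ((-3)²)²) = 98*(5 + 9²) = 98*(5 + 81) = 98*86 = 8428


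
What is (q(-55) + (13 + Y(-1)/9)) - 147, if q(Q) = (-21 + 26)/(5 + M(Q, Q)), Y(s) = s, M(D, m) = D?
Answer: -12079/90 ≈ -134.21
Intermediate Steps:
q(Q) = 5/(5 + Q) (q(Q) = (-21 + 26)/(5 + Q) = 5/(5 + Q))
(q(-55) + (13 + Y(-1)/9)) - 147 = (5/(5 - 55) + (13 - 1/9)) - 147 = (5/(-50) + (13 + (⅑)*(-1))) - 147 = (5*(-1/50) + (13 - ⅑)) - 147 = (-⅒ + 116/9) - 147 = 1151/90 - 147 = -12079/90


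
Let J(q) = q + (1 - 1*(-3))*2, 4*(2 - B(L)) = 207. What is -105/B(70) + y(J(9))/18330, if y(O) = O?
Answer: 7701983/3647670 ≈ 2.1115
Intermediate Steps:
B(L) = -199/4 (B(L) = 2 - 1/4*207 = 2 - 207/4 = -199/4)
J(q) = 8 + q (J(q) = q + (1 + 3)*2 = q + 4*2 = q + 8 = 8 + q)
-105/B(70) + y(J(9))/18330 = -105/(-199/4) + (8 + 9)/18330 = -105*(-4/199) + 17*(1/18330) = 420/199 + 17/18330 = 7701983/3647670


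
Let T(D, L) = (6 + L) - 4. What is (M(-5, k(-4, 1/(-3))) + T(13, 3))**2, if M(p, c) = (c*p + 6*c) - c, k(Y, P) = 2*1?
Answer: 25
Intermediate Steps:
k(Y, P) = 2
T(D, L) = 2 + L
M(p, c) = 5*c + c*p (M(p, c) = (6*c + c*p) - c = 5*c + c*p)
(M(-5, k(-4, 1/(-3))) + T(13, 3))**2 = (2*(5 - 5) + (2 + 3))**2 = (2*0 + 5)**2 = (0 + 5)**2 = 5**2 = 25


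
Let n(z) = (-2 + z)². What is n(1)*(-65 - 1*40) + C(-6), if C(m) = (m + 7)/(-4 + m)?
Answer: -1051/10 ≈ -105.10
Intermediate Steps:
C(m) = (7 + m)/(-4 + m)
n(1)*(-65 - 1*40) + C(-6) = (-2 + 1)²*(-65 - 1*40) + (7 - 6)/(-4 - 6) = (-1)²*(-65 - 40) + 1/(-10) = 1*(-105) - ⅒*1 = -105 - ⅒ = -1051/10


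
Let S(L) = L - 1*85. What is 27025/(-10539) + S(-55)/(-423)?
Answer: -122915/55037 ≈ -2.2333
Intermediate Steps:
S(L) = -85 + L (S(L) = L - 85 = -85 + L)
27025/(-10539) + S(-55)/(-423) = 27025/(-10539) + (-85 - 55)/(-423) = 27025*(-1/10539) - 140*(-1/423) = -27025/10539 + 140/423 = -122915/55037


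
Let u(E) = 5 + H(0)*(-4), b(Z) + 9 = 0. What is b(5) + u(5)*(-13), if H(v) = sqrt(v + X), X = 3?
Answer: -74 + 52*sqrt(3) ≈ 16.067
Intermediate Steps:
H(v) = sqrt(3 + v) (H(v) = sqrt(v + 3) = sqrt(3 + v))
b(Z) = -9 (b(Z) = -9 + 0 = -9)
u(E) = 5 - 4*sqrt(3) (u(E) = 5 + sqrt(3 + 0)*(-4) = 5 + sqrt(3)*(-4) = 5 - 4*sqrt(3))
b(5) + u(5)*(-13) = -9 + (5 - 4*sqrt(3))*(-13) = -9 + (-65 + 52*sqrt(3)) = -74 + 52*sqrt(3)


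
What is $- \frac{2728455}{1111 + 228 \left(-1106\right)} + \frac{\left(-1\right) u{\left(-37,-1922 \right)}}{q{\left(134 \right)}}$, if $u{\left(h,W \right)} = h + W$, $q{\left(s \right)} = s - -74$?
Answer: $\frac{1059339303}{52219856} \approx 20.286$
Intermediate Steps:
$q{\left(s \right)} = 74 + s$ ($q{\left(s \right)} = s + 74 = 74 + s$)
$u{\left(h,W \right)} = W + h$
$- \frac{2728455}{1111 + 228 \left(-1106\right)} + \frac{\left(-1\right) u{\left(-37,-1922 \right)}}{q{\left(134 \right)}} = - \frac{2728455}{1111 + 228 \left(-1106\right)} + \frac{\left(-1\right) \left(-1922 - 37\right)}{74 + 134} = - \frac{2728455}{1111 - 252168} + \frac{\left(-1\right) \left(-1959\right)}{208} = - \frac{2728455}{-251057} + 1959 \cdot \frac{1}{208} = \left(-2728455\right) \left(- \frac{1}{251057}\right) + \frac{1959}{208} = \frac{2728455}{251057} + \frac{1959}{208} = \frac{1059339303}{52219856}$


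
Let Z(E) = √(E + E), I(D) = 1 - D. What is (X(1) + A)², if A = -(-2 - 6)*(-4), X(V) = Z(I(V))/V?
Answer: 1024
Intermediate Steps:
Z(E) = √2*√E (Z(E) = √(2*E) = √2*√E)
X(V) = √2*√(1 - V)/V (X(V) = (√2*√(1 - V))/V = √2*√(1 - V)/V)
A = -32 (A = -(-8)*(-4) = -1*32 = -32)
(X(1) + A)² = (√(2 - 2*1)/1 - 32)² = (1*√(2 - 2) - 32)² = (1*√0 - 32)² = (1*0 - 32)² = (0 - 32)² = (-32)² = 1024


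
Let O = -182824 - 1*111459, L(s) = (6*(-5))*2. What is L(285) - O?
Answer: 294223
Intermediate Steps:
L(s) = -60 (L(s) = -30*2 = -60)
O = -294283 (O = -182824 - 111459 = -294283)
L(285) - O = -60 - 1*(-294283) = -60 + 294283 = 294223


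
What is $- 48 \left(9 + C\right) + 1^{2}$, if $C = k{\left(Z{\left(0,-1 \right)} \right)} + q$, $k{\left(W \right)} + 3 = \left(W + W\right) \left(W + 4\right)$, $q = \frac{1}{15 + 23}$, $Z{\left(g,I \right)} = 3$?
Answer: $- \frac{43781}{19} \approx -2304.3$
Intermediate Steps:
$q = \frac{1}{38} \approx 0.026316$
$k{\left(W \right)} = -3 + 2 W \left(4 + W\right)$ ($k{\left(W \right)} = -3 + \left(W + W\right) \left(W + 4\right) = -3 + 2 W \left(4 + W\right)$)
$C = \frac{1483}{38}$ ($C = \left(-3 + 2 \cdot 3^{2} + 8 \cdot 3\right) + \frac{1}{38} = \left(-3 + 2 \cdot 9 + 24\right) + \frac{1}{38} = \left(-3 + 18 + 24\right) + \frac{1}{38} = 39 + \frac{1}{38} = \frac{1483}{38} \approx 39.026$)
$- 48 \left(9 + C\right) + 1^{2} = - 48 \left(9 + \frac{1483}{38}\right) + 1^{2} = \left(-48\right) \frac{1825}{38} + 1 = - \frac{43800}{19} + 1 = - \frac{43781}{19}$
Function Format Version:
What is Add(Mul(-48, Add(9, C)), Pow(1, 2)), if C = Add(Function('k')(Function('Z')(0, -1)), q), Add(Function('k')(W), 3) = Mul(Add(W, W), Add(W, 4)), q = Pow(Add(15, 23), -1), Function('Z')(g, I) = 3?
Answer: Rational(-43781, 19) ≈ -2304.3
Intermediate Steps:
q = Rational(1, 38) (q = Pow(38, -1) = Rational(1, 38) ≈ 0.026316)
Function('k')(W) = Add(-3, Mul(2, W, Add(4, W))) (Function('k')(W) = Add(-3, Mul(Add(W, W), Add(W, 4))) = Add(-3, Mul(Mul(2, W), Add(4, W))) = Add(-3, Mul(2, W, Add(4, W))))
C = Rational(1483, 38) (C = Add(Add(-3, Mul(2, Pow(3, 2)), Mul(8, 3)), Rational(1, 38)) = Add(Add(-3, Mul(2, 9), 24), Rational(1, 38)) = Add(Add(-3, 18, 24), Rational(1, 38)) = Add(39, Rational(1, 38)) = Rational(1483, 38) ≈ 39.026)
Add(Mul(-48, Add(9, C)), Pow(1, 2)) = Add(Mul(-48, Add(9, Rational(1483, 38))), Pow(1, 2)) = Add(Mul(-48, Rational(1825, 38)), 1) = Add(Rational(-43800, 19), 1) = Rational(-43781, 19)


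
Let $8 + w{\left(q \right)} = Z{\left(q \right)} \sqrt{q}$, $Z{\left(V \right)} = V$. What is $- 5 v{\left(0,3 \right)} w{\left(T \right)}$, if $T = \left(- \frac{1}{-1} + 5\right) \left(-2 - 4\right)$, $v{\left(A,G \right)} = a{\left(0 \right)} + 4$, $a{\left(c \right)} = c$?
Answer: $160 + 4320 i \approx 160.0 + 4320.0 i$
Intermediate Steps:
$v{\left(A,G \right)} = 4$ ($v{\left(A,G \right)} = 0 + 4 = 4$)
$T = -36$ ($T = \left(\left(-1\right) \left(-1\right) + 5\right) \left(-6\right) = \left(1 + 5\right) \left(-6\right) = 6 \left(-6\right) = -36$)
$w{\left(q \right)} = -8 + q^{\frac{3}{2}}$ ($w{\left(q \right)} = -8 + q \sqrt{q} = -8 + q^{\frac{3}{2}}$)
$- 5 v{\left(0,3 \right)} w{\left(T \right)} = \left(-5\right) 4 \left(-8 + \left(-36\right)^{\frac{3}{2}}\right) = - 20 \left(-8 - 216 i\right) = 160 + 4320 i$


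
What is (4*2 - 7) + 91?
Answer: 92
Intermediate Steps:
(4*2 - 7) + 91 = (8 - 7) + 91 = 1 + 91 = 92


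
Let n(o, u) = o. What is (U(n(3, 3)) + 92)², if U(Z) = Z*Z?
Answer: 10201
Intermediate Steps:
U(Z) = Z²
(U(n(3, 3)) + 92)² = (3² + 92)² = (9 + 92)² = 101² = 10201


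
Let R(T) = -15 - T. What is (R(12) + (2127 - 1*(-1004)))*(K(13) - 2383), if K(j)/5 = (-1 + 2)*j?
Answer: -7195072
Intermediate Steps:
K(j) = 5*j (K(j) = 5*((-1 + 2)*j) = 5*(1*j) = 5*j)
(R(12) + (2127 - 1*(-1004)))*(K(13) - 2383) = ((-15 - 1*12) + (2127 - 1*(-1004)))*(5*13 - 2383) = ((-15 - 12) + (2127 + 1004))*(65 - 2383) = (-27 + 3131)*(-2318) = 3104*(-2318) = -7195072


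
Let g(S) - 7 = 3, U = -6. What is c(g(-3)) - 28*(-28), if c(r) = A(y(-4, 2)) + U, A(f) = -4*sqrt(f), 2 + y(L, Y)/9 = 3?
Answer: 766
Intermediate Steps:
y(L, Y) = 9 (y(L, Y) = -18 + 9*3 = -18 + 27 = 9)
g(S) = 10 (g(S) = 7 + 3 = 10)
c(r) = -18 (c(r) = -4*sqrt(9) - 6 = -4*3 - 6 = -12 - 6 = -18)
c(g(-3)) - 28*(-28) = -18 - 28*(-28) = -18 + 784 = 766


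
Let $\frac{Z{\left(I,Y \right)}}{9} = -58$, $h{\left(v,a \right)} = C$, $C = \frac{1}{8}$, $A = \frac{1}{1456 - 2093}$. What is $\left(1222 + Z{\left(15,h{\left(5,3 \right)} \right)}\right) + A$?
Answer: $\frac{445899}{637} \approx 700.0$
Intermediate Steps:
$A = - \frac{1}{637}$ ($A = \frac{1}{-637} = - \frac{1}{637} \approx -0.0015699$)
$C = \frac{1}{8} \approx 0.125$
$h{\left(v,a \right)} = \frac{1}{8}$
$Z{\left(I,Y \right)} = -522$ ($Z{\left(I,Y \right)} = 9 \left(-58\right) = -522$)
$\left(1222 + Z{\left(15,h{\left(5,3 \right)} \right)}\right) + A = \left(1222 - 522\right) - \frac{1}{637} = 700 - \frac{1}{637} = \frac{445899}{637}$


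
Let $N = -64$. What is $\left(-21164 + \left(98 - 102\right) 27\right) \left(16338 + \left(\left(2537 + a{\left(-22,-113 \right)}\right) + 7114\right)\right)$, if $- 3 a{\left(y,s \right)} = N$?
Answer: $- \frac{1659875432}{3} \approx -5.5329 \cdot 10^{8}$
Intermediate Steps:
$a{\left(y,s \right)} = \frac{64}{3}$ ($a{\left(y,s \right)} = \left(- \frac{1}{3}\right) \left(-64\right) = \frac{64}{3}$)
$\left(-21164 + \left(98 - 102\right) 27\right) \left(16338 + \left(\left(2537 + a{\left(-22,-113 \right)}\right) + 7114\right)\right) = \left(-21164 + \left(98 - 102\right) 27\right) \left(16338 + \left(\left(2537 + \frac{64}{3}\right) + 7114\right)\right) = \left(-21164 - 108\right) \left(16338 + \left(\frac{7675}{3} + 7114\right)\right) = \left(-21164 - 108\right) \left(16338 + \frac{29017}{3}\right) = \left(-21272\right) \frac{78031}{3} = - \frac{1659875432}{3}$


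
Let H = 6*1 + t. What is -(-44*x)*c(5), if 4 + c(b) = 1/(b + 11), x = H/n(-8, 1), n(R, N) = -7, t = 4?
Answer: 495/2 ≈ 247.50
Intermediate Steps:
H = 10 (H = 6*1 + 4 = 6 + 4 = 10)
x = -10/7 (x = 10/(-7) = 10*(-⅐) = -10/7 ≈ -1.4286)
c(b) = -4 + 1/(11 + b) (c(b) = -4 + 1/(b + 11) = -4 + 1/(11 + b))
-(-44*x)*c(5) = -(-44*(-10/7))*(-43 - 4*5)/(11 + 5) = -440*(-43 - 20)/16/7 = -440*(1/16)*(-63)/7 = -440*(-63)/(7*16) = -1*(-495/2) = 495/2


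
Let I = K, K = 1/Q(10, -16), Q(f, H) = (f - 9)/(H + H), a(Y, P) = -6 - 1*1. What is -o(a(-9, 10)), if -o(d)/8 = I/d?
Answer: 256/7 ≈ 36.571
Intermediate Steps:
a(Y, P) = -7 (a(Y, P) = -6 - 1 = -7)
Q(f, H) = (-9 + f)/(2*H) (Q(f, H) = (-9 + f)/((2*H)) = (-9 + f)*(1/(2*H)) = (-9 + f)/(2*H))
K = -32 (K = 1/((½)*(-9 + 10)/(-16)) = 1/((½)*(-1/16)*1) = 1/(-1/32) = -32)
I = -32
o(d) = 256/d (o(d) = -(-256)/d = 256/d)
-o(a(-9, 10)) = -256/(-7) = -256*(-1)/7 = -1*(-256/7) = 256/7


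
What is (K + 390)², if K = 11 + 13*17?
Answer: 386884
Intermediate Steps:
K = 232 (K = 11 + 221 = 232)
(K + 390)² = (232 + 390)² = 622² = 386884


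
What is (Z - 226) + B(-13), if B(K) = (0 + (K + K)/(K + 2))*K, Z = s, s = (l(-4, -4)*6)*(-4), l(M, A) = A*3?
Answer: 344/11 ≈ 31.273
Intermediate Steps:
l(M, A) = 3*A
s = 288 (s = ((3*(-4))*6)*(-4) = -12*6*(-4) = -72*(-4) = 288)
Z = 288
B(K) = 2*K**2/(2 + K) (B(K) = (0 + (2*K)/(2 + K))*K = (0 + 2*K/(2 + K))*K = (2*K/(2 + K))*K = 2*K**2/(2 + K))
(Z - 226) + B(-13) = (288 - 226) + 2*(-13)**2/(2 - 13) = 62 + 2*169/(-11) = 62 + 2*169*(-1/11) = 62 - 338/11 = 344/11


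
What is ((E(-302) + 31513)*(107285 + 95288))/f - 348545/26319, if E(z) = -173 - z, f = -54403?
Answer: -168718879351889/1431832557 ≈ -1.1783e+5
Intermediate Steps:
((E(-302) + 31513)*(107285 + 95288))/f - 348545/26319 = (((-173 - 1*(-302)) + 31513)*(107285 + 95288))/(-54403) - 348545/26319 = (((-173 + 302) + 31513)*202573)*(-1/54403) - 348545*1/26319 = ((129 + 31513)*202573)*(-1/54403) - 348545/26319 = (31642*202573)*(-1/54403) - 348545/26319 = 6409814866*(-1/54403) - 348545/26319 = -6409814866/54403 - 348545/26319 = -168718879351889/1431832557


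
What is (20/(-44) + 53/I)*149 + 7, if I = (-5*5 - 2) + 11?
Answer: -97555/176 ≈ -554.29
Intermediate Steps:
I = -16 (I = (-25 - 2) + 11 = -27 + 11 = -16)
(20/(-44) + 53/I)*149 + 7 = (20/(-44) + 53/(-16))*149 + 7 = (20*(-1/44) + 53*(-1/16))*149 + 7 = (-5/11 - 53/16)*149 + 7 = -663/176*149 + 7 = -98787/176 + 7 = -97555/176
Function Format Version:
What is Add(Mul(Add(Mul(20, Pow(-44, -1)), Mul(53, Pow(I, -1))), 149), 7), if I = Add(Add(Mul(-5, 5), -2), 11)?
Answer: Rational(-97555, 176) ≈ -554.29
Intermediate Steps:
I = -16 (I = Add(Add(-25, -2), 11) = Add(-27, 11) = -16)
Add(Mul(Add(Mul(20, Pow(-44, -1)), Mul(53, Pow(I, -1))), 149), 7) = Add(Mul(Add(Mul(20, Pow(-44, -1)), Mul(53, Pow(-16, -1))), 149), 7) = Add(Mul(Add(Mul(20, Rational(-1, 44)), Mul(53, Rational(-1, 16))), 149), 7) = Add(Mul(Add(Rational(-5, 11), Rational(-53, 16)), 149), 7) = Add(Mul(Rational(-663, 176), 149), 7) = Add(Rational(-98787, 176), 7) = Rational(-97555, 176)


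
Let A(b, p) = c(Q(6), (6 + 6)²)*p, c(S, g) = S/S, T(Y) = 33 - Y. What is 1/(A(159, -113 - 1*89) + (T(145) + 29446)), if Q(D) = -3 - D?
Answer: 1/29132 ≈ 3.4327e-5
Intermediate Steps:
c(S, g) = 1
A(b, p) = p (A(b, p) = 1*p = p)
1/(A(159, -113 - 1*89) + (T(145) + 29446)) = 1/((-113 - 1*89) + ((33 - 1*145) + 29446)) = 1/((-113 - 89) + ((33 - 145) + 29446)) = 1/(-202 + (-112 + 29446)) = 1/(-202 + 29334) = 1/29132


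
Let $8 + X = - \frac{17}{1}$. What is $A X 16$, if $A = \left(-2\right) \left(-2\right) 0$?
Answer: $0$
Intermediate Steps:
$A = 0$ ($A = 4 \cdot 0 = 0$)
$X = -25$ ($X = -8 - \frac{17}{1} = -8 - 17 = -25$)
$A X 16 = 0 \left(-25\right) 16 = 0 \cdot 16 = 0$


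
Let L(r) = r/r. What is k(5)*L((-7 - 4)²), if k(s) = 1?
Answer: 1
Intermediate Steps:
L(r) = 1
k(5)*L((-7 - 4)²) = 1*1 = 1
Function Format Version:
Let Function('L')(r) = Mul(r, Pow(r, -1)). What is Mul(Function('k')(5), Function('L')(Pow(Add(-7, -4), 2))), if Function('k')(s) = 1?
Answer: 1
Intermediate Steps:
Function('L')(r) = 1
Mul(Function('k')(5), Function('L')(Pow(Add(-7, -4), 2))) = Mul(1, 1) = 1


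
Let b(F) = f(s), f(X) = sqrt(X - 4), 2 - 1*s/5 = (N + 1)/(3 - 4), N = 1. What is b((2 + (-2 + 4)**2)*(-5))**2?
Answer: 16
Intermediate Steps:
s = 20 (s = 10 - 5*(1 + 1)/(3 - 4) = 10 - 10/(-1) = 10 - 10*(-1) = 10 - 5*(-2) = 10 + 10 = 20)
f(X) = sqrt(-4 + X)
b(F) = 4 (b(F) = sqrt(-4 + 20) = sqrt(16) = 4)
b((2 + (-2 + 4)**2)*(-5))**2 = 4**2 = 16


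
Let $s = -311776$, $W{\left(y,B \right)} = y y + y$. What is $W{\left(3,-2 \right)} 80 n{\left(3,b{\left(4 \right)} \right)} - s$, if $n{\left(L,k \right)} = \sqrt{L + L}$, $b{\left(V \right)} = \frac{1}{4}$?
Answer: $311776 + 960 \sqrt{6} \approx 3.1413 \cdot 10^{5}$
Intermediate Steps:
$b{\left(V \right)} = \frac{1}{4}$
$W{\left(y,B \right)} = y + y^{2}$ ($W{\left(y,B \right)} = y^{2} + y = y + y^{2}$)
$n{\left(L,k \right)} = \sqrt{2} \sqrt{L}$ ($n{\left(L,k \right)} = \sqrt{2 L} = \sqrt{2} \sqrt{L}$)
$W{\left(3,-2 \right)} 80 n{\left(3,b{\left(4 \right)} \right)} - s = 3 \left(1 + 3\right) 80 \sqrt{2} \sqrt{3} - -311776 = 3 \cdot 4 \cdot 80 \sqrt{6} + 311776 = 12 \cdot 80 \sqrt{6} + 311776 = 960 \sqrt{6} + 311776 = 311776 + 960 \sqrt{6}$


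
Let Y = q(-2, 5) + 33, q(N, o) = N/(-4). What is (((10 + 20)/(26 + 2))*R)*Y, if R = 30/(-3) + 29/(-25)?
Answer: -56079/140 ≈ -400.56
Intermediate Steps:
R = -279/25 (R = 30*(-1/3) + 29*(-1/25) = -10 - 29/25 = -279/25 ≈ -11.160)
q(N, o) = -N/4 (q(N, o) = N*(-1/4) = -N/4)
Y = 67/2 (Y = -1/4*(-2) + 33 = 1/2 + 33 = 67/2 ≈ 33.500)
(((10 + 20)/(26 + 2))*R)*Y = (((10 + 20)/(26 + 2))*(-279/25))*(67/2) = ((30/28)*(-279/25))*(67/2) = ((30*(1/28))*(-279/25))*(67/2) = ((15/14)*(-279/25))*(67/2) = -837/70*67/2 = -56079/140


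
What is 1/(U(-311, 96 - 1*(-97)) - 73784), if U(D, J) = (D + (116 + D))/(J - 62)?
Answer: -131/9666210 ≈ -1.3552e-5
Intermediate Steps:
U(D, J) = (116 + 2*D)/(-62 + J)
1/(U(-311, 96 - 1*(-97)) - 73784) = 1/(2*(58 - 311)/(-62 + (96 - 1*(-97))) - 73784) = 1/(2*(-253)/(-62 + (96 + 97)) - 73784) = 1/(2*(-253)/(-62 + 193) - 73784) = 1/(2*(-253)/131 - 73784) = 1/(2*(1/131)*(-253) - 73784) = 1/(-506/131 - 73784) = 1/(-9666210/131) = -131/9666210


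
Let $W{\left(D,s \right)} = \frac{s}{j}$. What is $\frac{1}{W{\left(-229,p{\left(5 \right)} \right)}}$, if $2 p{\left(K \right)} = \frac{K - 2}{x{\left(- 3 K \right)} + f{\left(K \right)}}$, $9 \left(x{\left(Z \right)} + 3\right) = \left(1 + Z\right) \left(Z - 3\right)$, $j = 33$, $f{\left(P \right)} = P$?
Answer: $660$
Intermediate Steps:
$x{\left(Z \right)} = -3 + \frac{\left(1 + Z\right) \left(-3 + Z\right)}{9}$ ($x{\left(Z \right)} = -3 + \frac{\left(1 + Z\right) \left(Z - 3\right)}{9} = -3 + \frac{\left(1 + Z\right) \left(-3 + Z\right)}{9}$)
$p{\left(K \right)} = \frac{-2 + K}{2 \left(- \frac{10}{3} + K^{2} + \frac{5 K}{3}\right)}$ ($p{\left(K \right)} = \frac{\left(K - 2\right) \frac{1}{\left(- \frac{10}{3} - \frac{2 \left(- 3 K\right)}{9} + \frac{\left(- 3 K\right)^{2}}{9}\right) + K}}{2} = \frac{\left(-2 + K\right) \frac{1}{\left(- \frac{10}{3} + \frac{2 K}{3} + \frac{9 K^{2}}{9}\right) + K}}{2} = \frac{\left(-2 + K\right) \frac{1}{\left(- \frac{10}{3} + \frac{2 K}{3} + K^{2}\right) + K}}{2} = \frac{\left(-2 + K\right) \frac{1}{\left(- \frac{10}{3} + K^{2} + \frac{2 K}{3}\right) + K}}{2} = \frac{\left(-2 + K\right) \frac{1}{- \frac{10}{3} + K^{2} + \frac{5 K}{3}}}{2} = \frac{\frac{1}{- \frac{10}{3} + K^{2} + \frac{5 K}{3}} \left(-2 + K\right)}{2} = \frac{-2 + K}{2 \left(- \frac{10}{3} + K^{2} + \frac{5 K}{3}\right)}$)
$W{\left(D,s \right)} = \frac{s}{33}$
$\frac{1}{W{\left(-229,p{\left(5 \right)} \right)}} = \frac{1}{\frac{1}{33} \frac{3 \left(2 - 5\right)}{2 \left(10 - 25 - 3 \cdot 5^{2}\right)}} = \frac{1}{\frac{1}{33} \frac{3 \left(2 - 5\right)}{2 \left(10 - 25 - 75\right)}} = \frac{1}{\frac{1}{33} \cdot \frac{3}{2} \frac{1}{10 - 25 - 75} \left(-3\right)} = \frac{1}{\frac{1}{33} \cdot \frac{3}{2} \frac{1}{-90} \left(-3\right)} = \frac{1}{\frac{1}{33} \cdot \frac{3}{2} \left(- \frac{1}{90}\right) \left(-3\right)} = \frac{1}{\frac{1}{33} \cdot \frac{1}{20}} = \frac{1}{\frac{1}{660}} = 660$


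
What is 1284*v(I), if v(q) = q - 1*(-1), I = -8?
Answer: -8988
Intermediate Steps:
v(q) = 1 + q (v(q) = q + 1 = 1 + q)
1284*v(I) = 1284*(1 - 8) = 1284*(-7) = -8988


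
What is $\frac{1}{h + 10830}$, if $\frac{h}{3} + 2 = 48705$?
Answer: $\frac{1}{156939} \approx 6.3719 \cdot 10^{-6}$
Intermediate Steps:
$h = 146109$ ($h = -6 + 3 \cdot 48705 = -6 + 146115 = 146109$)
$\frac{1}{h + 10830} = \frac{1}{146109 + 10830} = \frac{1}{156939}$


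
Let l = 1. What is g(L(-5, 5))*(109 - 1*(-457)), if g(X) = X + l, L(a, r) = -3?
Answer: -1132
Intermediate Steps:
g(X) = 1 + X (g(X) = X + 1 = 1 + X)
g(L(-5, 5))*(109 - 1*(-457)) = (1 - 3)*(109 - 1*(-457)) = -2*(109 + 457) = -2*566 = -1132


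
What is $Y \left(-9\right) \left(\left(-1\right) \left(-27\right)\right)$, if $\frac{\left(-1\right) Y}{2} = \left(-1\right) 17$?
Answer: $-8262$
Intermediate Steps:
$Y = 34$ ($Y = - 2 \left(\left(-1\right) 17\right) = \left(-2\right) \left(-17\right) = 34$)
$Y \left(-9\right) \left(\left(-1\right) \left(-27\right)\right) = 34 \left(-9\right) \left(\left(-1\right) \left(-27\right)\right) = \left(-306\right) 27 = -8262$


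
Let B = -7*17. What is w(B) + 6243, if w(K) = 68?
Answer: 6311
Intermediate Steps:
B = -119
w(B) + 6243 = 68 + 6243 = 6311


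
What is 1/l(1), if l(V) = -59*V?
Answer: -1/59 ≈ -0.016949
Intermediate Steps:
1/l(1) = 1/(-59*1) = 1/(-59) = -1/59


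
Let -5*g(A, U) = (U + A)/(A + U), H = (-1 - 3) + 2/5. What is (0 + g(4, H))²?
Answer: 1/25 ≈ 0.040000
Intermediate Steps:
H = -18/5 (H = -4 + 2*(⅕) = -4 + ⅖ = -18/5 ≈ -3.6000)
g(A, U) = -⅕ (g(A, U) = -(U + A)/(5*(A + U)) = -(A + U)/(5*(A + U)) = -⅕*1 = -⅕)
(0 + g(4, H))² = (0 - ⅕)² = (-⅕)² = 1/25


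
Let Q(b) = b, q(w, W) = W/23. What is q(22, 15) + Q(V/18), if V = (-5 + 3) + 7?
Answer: 385/414 ≈ 0.92995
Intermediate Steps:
q(w, W) = W/23 (q(w, W) = W*(1/23) = W/23)
V = 5 (V = -2 + 7 = 5)
q(22, 15) + Q(V/18) = (1/23)*15 + 5/18 = 15/23 + 5*(1/18) = 15/23 + 5/18 = 385/414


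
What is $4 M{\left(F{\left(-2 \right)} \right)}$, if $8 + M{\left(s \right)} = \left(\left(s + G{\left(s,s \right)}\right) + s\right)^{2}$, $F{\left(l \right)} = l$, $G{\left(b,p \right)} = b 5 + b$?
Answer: $992$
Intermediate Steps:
$G{\left(b,p \right)} = 6 b$ ($G{\left(b,p \right)} = 5 b + b = 6 b$)
$M{\left(s \right)} = -8 + 64 s^{2}$ ($M{\left(s \right)} = -8 + \left(\left(s + 6 s\right) + s\right)^{2} = -8 + \left(7 s + s\right)^{2} = -8 + \left(8 s\right)^{2} = -8 + 64 s^{2}$)
$4 M{\left(F{\left(-2 \right)} \right)} = 4 \left(-8 + 64 \left(-2\right)^{2}\right) = 4 \left(-8 + 64 \cdot 4\right) = 4 \left(-8 + 256\right) = 4 \cdot 248 = 992$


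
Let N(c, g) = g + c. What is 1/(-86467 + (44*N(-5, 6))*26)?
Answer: -1/85323 ≈ -1.1720e-5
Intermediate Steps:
N(c, g) = c + g
1/(-86467 + (44*N(-5, 6))*26) = 1/(-86467 + (44*(-5 + 6))*26) = 1/(-86467 + (44*1)*26) = 1/(-86467 + 44*26) = 1/(-86467 + 1144) = 1/(-85323) = -1/85323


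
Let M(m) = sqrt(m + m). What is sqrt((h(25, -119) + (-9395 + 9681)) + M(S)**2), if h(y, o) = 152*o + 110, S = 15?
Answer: I*sqrt(17662) ≈ 132.9*I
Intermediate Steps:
h(y, o) = 110 + 152*o
M(m) = sqrt(2)*sqrt(m) (M(m) = sqrt(2*m) = sqrt(2)*sqrt(m))
sqrt((h(25, -119) + (-9395 + 9681)) + M(S)**2) = sqrt(((110 + 152*(-119)) + (-9395 + 9681)) + (sqrt(2)*sqrt(15))**2) = sqrt(((110 - 18088) + 286) + (sqrt(30))**2) = sqrt((-17978 + 286) + 30) = sqrt(-17692 + 30) = sqrt(-17662) = I*sqrt(17662)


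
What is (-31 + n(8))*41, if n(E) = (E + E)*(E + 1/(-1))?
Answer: 3321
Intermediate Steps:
n(E) = 2*E*(-1 + E) (n(E) = (2*E)*(E + 1*(-1)) = (2*E)*(E - 1) = (2*E)*(-1 + E) = 2*E*(-1 + E))
(-31 + n(8))*41 = (-31 + 2*8*(-1 + 8))*41 = (-31 + 2*8*7)*41 = (-31 + 112)*41 = 81*41 = 3321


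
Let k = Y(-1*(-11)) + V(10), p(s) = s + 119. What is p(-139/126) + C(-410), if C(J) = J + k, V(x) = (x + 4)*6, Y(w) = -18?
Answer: -28489/126 ≈ -226.10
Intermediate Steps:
V(x) = 24 + 6*x (V(x) = (4 + x)*6 = 24 + 6*x)
p(s) = 119 + s
k = 66 (k = -18 + (24 + 6*10) = -18 + (24 + 60) = -18 + 84 = 66)
C(J) = 66 + J (C(J) = J + 66 = 66 + J)
p(-139/126) + C(-410) = (119 - 139/126) + (66 - 410) = (119 - 139*1/126) - 344 = (119 - 139/126) - 344 = 14855/126 - 344 = -28489/126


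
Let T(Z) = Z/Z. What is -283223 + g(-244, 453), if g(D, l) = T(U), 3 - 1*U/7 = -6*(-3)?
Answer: -283222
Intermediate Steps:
U = -105 (U = 21 - (-42)*(-3) = 21 - 7*18 = 21 - 126 = -105)
T(Z) = 1
g(D, l) = 1
-283223 + g(-244, 453) = -283223 + 1 = -283222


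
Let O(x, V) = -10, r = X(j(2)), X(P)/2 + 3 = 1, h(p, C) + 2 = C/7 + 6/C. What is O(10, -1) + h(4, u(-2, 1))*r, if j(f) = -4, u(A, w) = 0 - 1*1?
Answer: 158/7 ≈ 22.571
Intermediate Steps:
u(A, w) = -1 (u(A, w) = 0 - 1 = -1)
h(p, C) = -2 + 6/C + C/7 (h(p, C) = -2 + (C/7 + 6/C) = -2 + (6/C + C/7) = -2 + 6/C + C/7)
X(P) = -4 (X(P) = -6 + 2*1 = -6 + 2 = -4)
r = -4
O(10, -1) + h(4, u(-2, 1))*r = -10 + (-2 + 6/(-1) + (⅐)*(-1))*(-4) = -10 + (-2 + 6*(-1) - ⅐)*(-4) = -10 + (-2 - 6 - ⅐)*(-4) = -10 - 57/7*(-4) = -10 + 228/7 = 158/7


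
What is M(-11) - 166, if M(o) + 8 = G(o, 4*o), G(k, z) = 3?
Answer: -171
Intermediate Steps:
M(o) = -5 (M(o) = -8 + 3 = -5)
M(-11) - 166 = -5 - 166 = -171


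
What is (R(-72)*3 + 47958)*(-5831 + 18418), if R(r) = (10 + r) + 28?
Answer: 602363472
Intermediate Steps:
R(r) = 38 + r
(R(-72)*3 + 47958)*(-5831 + 18418) = ((38 - 72)*3 + 47958)*(-5831 + 18418) = (-34*3 + 47958)*12587 = (-102 + 47958)*12587 = 47856*12587 = 602363472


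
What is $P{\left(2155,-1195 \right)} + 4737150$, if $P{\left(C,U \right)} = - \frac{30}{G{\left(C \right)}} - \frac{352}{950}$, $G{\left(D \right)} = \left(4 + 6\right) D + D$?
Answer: $\frac{10667942533984}{2251975} \approx 4.7372 \cdot 10^{6}$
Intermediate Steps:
$G{\left(D \right)} = 11 D$ ($G{\left(D \right)} = 10 D + D = 11 D$)
$P{\left(C,U \right)} = - \frac{176}{475} - \frac{30}{11 C}$ ($P{\left(C,U \right)} = - \frac{30}{11 C} - \frac{352}{950} = - 30 \frac{1}{11 C} - \frac{176}{475} = - \frac{30}{11 C} - \frac{176}{475} = - \frac{176}{475} - \frac{30}{11 C}$)
$P{\left(2155,-1195 \right)} + 4737150 = \frac{2 \left(-7125 - 2086040\right)}{5225 \cdot 2155} + 4737150 = \frac{2}{5225} \cdot \frac{1}{2155} \left(-7125 - 2086040\right) + 4737150 = \frac{2}{5225} \cdot \frac{1}{2155} \left(-2093165\right) + 4737150 = - \frac{837266}{2251975} + 4737150 = \frac{10667942533984}{2251975}$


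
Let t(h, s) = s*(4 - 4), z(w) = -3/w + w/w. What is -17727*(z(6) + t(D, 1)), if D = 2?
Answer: -17727/2 ≈ -8863.5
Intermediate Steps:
z(w) = 1 - 3/w (z(w) = -3/w + 1 = 1 - 3/w)
t(h, s) = 0 (t(h, s) = s*0 = 0)
-17727*(z(6) + t(D, 1)) = -17727*((-3 + 6)/6 + 0) = -17727*((1/6)*3 + 0) = -17727*(1/2 + 0) = -17727/2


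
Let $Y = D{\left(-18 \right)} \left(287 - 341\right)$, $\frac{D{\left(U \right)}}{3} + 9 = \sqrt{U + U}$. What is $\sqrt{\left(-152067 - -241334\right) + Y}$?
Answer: $\sqrt{90725 - 972 i} \approx 301.21 - 1.613 i$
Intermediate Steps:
$D{\left(U \right)} = -27 + 3 \sqrt{2} \sqrt{U}$ ($D{\left(U \right)} = -27 + 3 \sqrt{U + U} = -27 + 3 \sqrt{2 U} = -27 + 3 \sqrt{2} \sqrt{U}$)
$Y = 1458 - 972 i$ ($Y = \left(-27 + 3 \sqrt{2} \sqrt{-18}\right) \left(287 - 341\right) = \left(-27 + 3 \sqrt{2} \cdot 3 i \sqrt{2}\right) \left(-54\right) = \left(-27 + 18 i\right) \left(-54\right) = 1458 - 972 i \approx 1458.0 - 972.0 i$)
$\sqrt{\left(-152067 - -241334\right) + Y} = \sqrt{\left(-152067 - -241334\right) + \left(1458 - 972 i\right)} = \sqrt{\left(-152067 + 241334\right) + \left(1458 - 972 i\right)} = \sqrt{89267 + \left(1458 - 972 i\right)} = \sqrt{90725 - 972 i}$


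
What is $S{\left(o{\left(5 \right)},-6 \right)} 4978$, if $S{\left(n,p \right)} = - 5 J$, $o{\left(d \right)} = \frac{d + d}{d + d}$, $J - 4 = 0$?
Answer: $-99560$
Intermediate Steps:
$J = 4$ ($J = 4 + 0 = 4$)
$o{\left(d \right)} = 1$ ($o{\left(d \right)} = \frac{2 d}{2 d} = 2 d \frac{1}{2 d} = 1$)
$S{\left(n,p \right)} = -20$ ($S{\left(n,p \right)} = \left(-5\right) 4 = -20$)
$S{\left(o{\left(5 \right)},-6 \right)} 4978 = \left(-20\right) 4978 = -99560$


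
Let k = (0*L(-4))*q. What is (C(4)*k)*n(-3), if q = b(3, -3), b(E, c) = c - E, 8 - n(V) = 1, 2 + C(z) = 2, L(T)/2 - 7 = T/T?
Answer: 0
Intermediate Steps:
L(T) = 16 (L(T) = 14 + 2*(T/T) = 14 + 2*1 = 14 + 2 = 16)
C(z) = 0 (C(z) = -2 + 2 = 0)
n(V) = 7 (n(V) = 8 - 1*1 = 8 - 1 = 7)
q = -6 (q = -3 - 1*3 = -3 - 3 = -6)
k = 0 (k = (0*16)*(-6) = 0*(-6) = 0)
(C(4)*k)*n(-3) = (0*0)*7 = 0*7 = 0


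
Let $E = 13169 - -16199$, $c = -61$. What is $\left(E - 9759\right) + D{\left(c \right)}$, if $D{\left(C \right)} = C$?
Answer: $19548$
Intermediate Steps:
$E = 29368$ ($E = 13169 + 16199 = 29368$)
$\left(E - 9759\right) + D{\left(c \right)} = \left(29368 - 9759\right) - 61 = 19609 - 61 = 19548$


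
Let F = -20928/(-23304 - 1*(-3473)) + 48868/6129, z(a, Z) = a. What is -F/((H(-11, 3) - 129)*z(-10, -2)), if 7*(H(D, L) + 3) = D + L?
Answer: -54868451/8091370962 ≈ -0.0067811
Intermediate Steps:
H(D, L) = -3 + D/7 + L/7 (H(D, L) = -3 + (D + L)/7 = -3 + (D/7 + L/7) = -3 + D/7 + L/7)
F = 1097369020/121544199 (F = -20928/(-23304 + 3473) + 48868*(1/6129) = -20928/(-19831) + 48868/6129 = -20928*(-1/19831) + 48868/6129 = 20928/19831 + 48868/6129 = 1097369020/121544199 ≈ 9.0286)
-F/((H(-11, 3) - 129)*z(-10, -2)) = -1097369020/(121544199*(((-3 + (⅐)*(-11) + (⅐)*3) - 129)*(-10))) = -1097369020/(121544199*(((-3 - 11/7 + 3/7) - 129)*(-10))) = -1097369020/(121544199*((-29/7 - 129)*(-10))) = -1097369020/(121544199*((-932/7*(-10)))) = -1097369020/(121544199*9320/7) = -1097369020*7/(121544199*9320) = -1*54868451/8091370962 = -54868451/8091370962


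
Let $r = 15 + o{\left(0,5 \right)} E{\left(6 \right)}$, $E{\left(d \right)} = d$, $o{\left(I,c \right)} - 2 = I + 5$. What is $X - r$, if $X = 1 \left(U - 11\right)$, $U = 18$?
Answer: $-50$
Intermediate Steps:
$o{\left(I,c \right)} = 7 + I$ ($o{\left(I,c \right)} = 2 + \left(I + 5\right) = 2 + \left(5 + I\right) = 7 + I$)
$X = 7$ ($X = 1 \left(18 - 11\right) = 1 \cdot 7 = 7$)
$r = 57$ ($r = 15 + \left(7 + 0\right) 6 = 15 + 7 \cdot 6 = 15 + 42 = 57$)
$X - r = 7 - 57 = -50$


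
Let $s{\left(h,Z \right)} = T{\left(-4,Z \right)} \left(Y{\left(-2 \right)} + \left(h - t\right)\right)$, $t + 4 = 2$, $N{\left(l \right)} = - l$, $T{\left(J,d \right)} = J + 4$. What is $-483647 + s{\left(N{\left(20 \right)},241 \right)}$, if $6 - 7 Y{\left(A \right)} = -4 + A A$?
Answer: $-483647$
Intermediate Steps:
$T{\left(J,d \right)} = 4 + J$
$Y{\left(A \right)} = \frac{10}{7} - \frac{A^{2}}{7}$ ($Y{\left(A \right)} = \frac{6}{7} - \frac{-4 + A A}{7} = \frac{6}{7} - \frac{-4 + A^{2}}{7} = \frac{6}{7} - \left(- \frac{4}{7} + \frac{A^{2}}{7}\right) = \frac{10}{7} - \frac{A^{2}}{7}$)
$t = -2$ ($t = -4 + 2 = -2$)
$s{\left(h,Z \right)} = 0$ ($s{\left(h,Z \right)} = \left(4 - 4\right) \left(\left(\frac{10}{7} - \frac{\left(-2\right)^{2}}{7}\right) + \left(h - -2\right)\right) = 0 \left(\left(\frac{10}{7} - \frac{4}{7}\right) + \left(h + 2\right)\right) = 0 \left(\left(\frac{10}{7} - \frac{4}{7}\right) + \left(2 + h\right)\right) = 0 \left(\frac{6}{7} + \left(2 + h\right)\right) = 0 \left(\frac{20}{7} + h\right) = 0$)
$-483647 + s{\left(N{\left(20 \right)},241 \right)} = -483647 + 0 = -483647$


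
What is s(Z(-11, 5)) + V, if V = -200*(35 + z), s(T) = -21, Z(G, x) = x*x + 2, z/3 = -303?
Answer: 174779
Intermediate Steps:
z = -909 (z = 3*(-303) = -909)
Z(G, x) = 2 + x² (Z(G, x) = x² + 2 = 2 + x²)
V = 174800 (V = -200*(35 - 909) = -200*(-874) = 174800)
s(Z(-11, 5)) + V = -21 + 174800 = 174779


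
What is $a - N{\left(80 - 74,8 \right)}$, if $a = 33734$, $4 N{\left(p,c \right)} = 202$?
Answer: $\frac{67367}{2} \approx 33684.0$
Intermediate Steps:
$N{\left(p,c \right)} = \frac{101}{2}$ ($N{\left(p,c \right)} = \frac{1}{4} \cdot 202 = \frac{101}{2}$)
$a - N{\left(80 - 74,8 \right)} = 33734 - \frac{101}{2} = \frac{67367}{2}$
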